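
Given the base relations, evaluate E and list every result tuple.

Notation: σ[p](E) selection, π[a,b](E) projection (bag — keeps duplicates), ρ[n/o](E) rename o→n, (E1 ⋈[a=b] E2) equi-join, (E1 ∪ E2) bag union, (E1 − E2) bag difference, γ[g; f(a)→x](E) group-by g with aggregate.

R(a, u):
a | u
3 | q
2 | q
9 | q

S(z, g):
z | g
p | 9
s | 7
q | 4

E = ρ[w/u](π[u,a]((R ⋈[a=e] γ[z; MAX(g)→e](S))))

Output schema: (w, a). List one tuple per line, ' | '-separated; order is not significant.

Per-node cardinality:
  R → 3
  S → 3
  γ[z; MAX(g)→e](S) → 3
  (R ⋈[a=e] γ[z; MAX(g)→e](S)) → 1
  π[u,a]((R ⋈[a=e] γ[z; MAX(g)→e](S))) → 1
  ρ[w/u](π[u,a]((R ⋈[a=e] γ[z; MAX(g)→e](S)))) → 1

== RESULT ==
w | a
q | 9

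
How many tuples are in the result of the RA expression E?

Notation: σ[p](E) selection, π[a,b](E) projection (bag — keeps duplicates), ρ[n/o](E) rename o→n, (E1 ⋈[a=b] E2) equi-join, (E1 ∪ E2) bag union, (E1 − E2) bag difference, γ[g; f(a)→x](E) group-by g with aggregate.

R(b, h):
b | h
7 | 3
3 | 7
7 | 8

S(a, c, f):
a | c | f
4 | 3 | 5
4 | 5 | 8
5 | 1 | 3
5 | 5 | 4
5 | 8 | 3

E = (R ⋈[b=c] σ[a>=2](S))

Per-node cardinality:
  R → 3
  S → 5
  σ[a>=2](S) → 5
  (R ⋈[b=c] σ[a>=2](S)) → 1

|E| = 1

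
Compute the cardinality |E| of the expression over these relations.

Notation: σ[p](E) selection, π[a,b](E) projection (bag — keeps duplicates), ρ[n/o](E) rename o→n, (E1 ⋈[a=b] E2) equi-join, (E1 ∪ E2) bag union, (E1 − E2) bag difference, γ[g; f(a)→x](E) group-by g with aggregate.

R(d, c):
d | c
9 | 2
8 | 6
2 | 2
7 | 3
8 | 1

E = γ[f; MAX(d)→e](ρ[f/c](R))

Subexpression sizes:
  R → 5
  ρ[f/c](R) → 5
  γ[f; MAX(d)→e](ρ[f/c](R)) → 4

|E| = 4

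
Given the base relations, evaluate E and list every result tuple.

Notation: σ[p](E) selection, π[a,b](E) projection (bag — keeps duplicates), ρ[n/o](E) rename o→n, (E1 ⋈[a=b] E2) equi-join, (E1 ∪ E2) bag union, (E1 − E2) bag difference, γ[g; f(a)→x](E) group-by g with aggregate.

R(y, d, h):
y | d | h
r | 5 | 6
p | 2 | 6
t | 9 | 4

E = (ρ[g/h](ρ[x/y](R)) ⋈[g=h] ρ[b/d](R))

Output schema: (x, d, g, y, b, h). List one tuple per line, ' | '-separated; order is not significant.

Row counts bottom-up:
  R → 3
  ρ[x/y](R) → 3
  ρ[g/h](ρ[x/y](R)) → 3
  R → 3
  ρ[b/d](R) → 3
  (ρ[g/h](ρ[x/y](R)) ⋈[g=h] ρ[b/d](R)) → 5

== RESULT ==
x | d | g | y | b | h
p | 2 | 6 | p | 2 | 6
p | 2 | 6 | r | 5 | 6
r | 5 | 6 | p | 2 | 6
r | 5 | 6 | r | 5 | 6
t | 9 | 4 | t | 9 | 4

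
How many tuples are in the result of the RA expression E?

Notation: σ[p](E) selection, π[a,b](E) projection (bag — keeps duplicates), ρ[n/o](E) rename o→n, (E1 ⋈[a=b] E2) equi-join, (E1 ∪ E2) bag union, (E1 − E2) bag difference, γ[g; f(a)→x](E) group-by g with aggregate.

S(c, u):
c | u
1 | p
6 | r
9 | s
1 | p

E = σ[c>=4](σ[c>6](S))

Stepwise |·|:
  S → 4
  σ[c>6](S) → 1
  σ[c>=4](σ[c>6](S)) → 1

|E| = 1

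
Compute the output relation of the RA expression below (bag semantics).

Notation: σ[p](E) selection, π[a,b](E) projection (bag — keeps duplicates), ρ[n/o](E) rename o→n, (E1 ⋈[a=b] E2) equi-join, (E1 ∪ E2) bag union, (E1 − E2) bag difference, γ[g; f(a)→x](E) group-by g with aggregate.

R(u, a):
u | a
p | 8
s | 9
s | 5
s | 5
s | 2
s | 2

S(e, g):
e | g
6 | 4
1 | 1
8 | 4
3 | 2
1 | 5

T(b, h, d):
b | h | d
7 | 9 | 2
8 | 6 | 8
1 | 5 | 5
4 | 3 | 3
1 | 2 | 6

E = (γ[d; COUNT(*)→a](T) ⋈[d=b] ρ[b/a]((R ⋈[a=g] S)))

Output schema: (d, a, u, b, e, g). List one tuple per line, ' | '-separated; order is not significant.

Subexpression sizes:
  T → 5
  γ[d; COUNT(*)→a](T) → 5
  R → 6
  S → 5
  (R ⋈[a=g] S) → 4
  ρ[b/a]((R ⋈[a=g] S)) → 4
  (γ[d; COUNT(*)→a](T) ⋈[d=b] ρ[b/a]((R ⋈[a=g] S))) → 4

== RESULT ==
d | a | u | b | e | g
2 | 1 | s | 2 | 3 | 2
2 | 1 | s | 2 | 3 | 2
5 | 1 | s | 5 | 1 | 5
5 | 1 | s | 5 | 1 | 5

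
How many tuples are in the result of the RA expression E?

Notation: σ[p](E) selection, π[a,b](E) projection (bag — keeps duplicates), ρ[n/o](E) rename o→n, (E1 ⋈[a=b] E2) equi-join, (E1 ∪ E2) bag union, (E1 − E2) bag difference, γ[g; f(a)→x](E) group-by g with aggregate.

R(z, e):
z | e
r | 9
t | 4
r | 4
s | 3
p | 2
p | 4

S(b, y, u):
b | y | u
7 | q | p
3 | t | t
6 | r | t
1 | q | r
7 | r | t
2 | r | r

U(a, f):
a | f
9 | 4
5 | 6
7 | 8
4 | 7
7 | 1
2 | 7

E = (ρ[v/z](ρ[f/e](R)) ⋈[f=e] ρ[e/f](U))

Subexpression sizes:
  R → 6
  ρ[f/e](R) → 6
  ρ[v/z](ρ[f/e](R)) → 6
  U → 6
  ρ[e/f](U) → 6
  (ρ[v/z](ρ[f/e](R)) ⋈[f=e] ρ[e/f](U)) → 3

|E| = 3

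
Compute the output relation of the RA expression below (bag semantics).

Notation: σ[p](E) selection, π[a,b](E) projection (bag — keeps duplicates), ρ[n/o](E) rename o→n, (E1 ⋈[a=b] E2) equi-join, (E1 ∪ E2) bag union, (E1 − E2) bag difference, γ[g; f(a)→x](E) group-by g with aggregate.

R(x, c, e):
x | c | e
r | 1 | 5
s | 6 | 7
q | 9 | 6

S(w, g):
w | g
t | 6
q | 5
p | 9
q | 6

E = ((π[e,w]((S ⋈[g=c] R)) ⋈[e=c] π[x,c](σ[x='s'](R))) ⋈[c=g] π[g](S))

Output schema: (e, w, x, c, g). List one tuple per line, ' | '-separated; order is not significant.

Row counts bottom-up:
  S → 4
  R → 3
  (S ⋈[g=c] R) → 3
  π[e,w]((S ⋈[g=c] R)) → 3
  R → 3
  σ[x='s'](R) → 1
  π[x,c](σ[x='s'](R)) → 1
  (π[e,w]((S ⋈[g=c] R)) ⋈[e=c] π[x,c](σ[x='s'](R))) → 1
  S → 4
  π[g](S) → 4
  ((π[e,w]((S ⋈[g=c] R)) ⋈[e=c] π[x,c](σ[x='s'](R))) ⋈[c=g] π[g](S)) → 2

== RESULT ==
e | w | x | c | g
6 | p | s | 6 | 6
6 | p | s | 6 | 6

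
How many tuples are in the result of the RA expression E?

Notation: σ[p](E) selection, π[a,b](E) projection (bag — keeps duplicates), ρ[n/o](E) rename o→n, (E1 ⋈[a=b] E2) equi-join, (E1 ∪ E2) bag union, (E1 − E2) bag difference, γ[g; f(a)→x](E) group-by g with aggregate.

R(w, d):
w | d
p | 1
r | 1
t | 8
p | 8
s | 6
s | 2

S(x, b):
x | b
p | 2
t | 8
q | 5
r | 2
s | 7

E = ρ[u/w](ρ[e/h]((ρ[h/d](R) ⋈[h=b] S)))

Stepwise |·|:
  R → 6
  ρ[h/d](R) → 6
  S → 5
  (ρ[h/d](R) ⋈[h=b] S) → 4
  ρ[e/h]((ρ[h/d](R) ⋈[h=b] S)) → 4
  ρ[u/w](ρ[e/h]((ρ[h/d](R) ⋈[h=b] S))) → 4

|E| = 4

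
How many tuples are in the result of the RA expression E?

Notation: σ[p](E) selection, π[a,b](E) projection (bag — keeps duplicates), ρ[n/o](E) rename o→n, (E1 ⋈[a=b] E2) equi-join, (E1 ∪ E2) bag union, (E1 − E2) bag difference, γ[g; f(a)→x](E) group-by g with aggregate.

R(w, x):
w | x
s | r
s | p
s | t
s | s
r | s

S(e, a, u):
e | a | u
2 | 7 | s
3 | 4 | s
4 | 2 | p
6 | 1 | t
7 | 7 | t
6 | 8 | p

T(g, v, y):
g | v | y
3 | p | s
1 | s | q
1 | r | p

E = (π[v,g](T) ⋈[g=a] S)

Per-node cardinality:
  T → 3
  π[v,g](T) → 3
  S → 6
  (π[v,g](T) ⋈[g=a] S) → 2

|E| = 2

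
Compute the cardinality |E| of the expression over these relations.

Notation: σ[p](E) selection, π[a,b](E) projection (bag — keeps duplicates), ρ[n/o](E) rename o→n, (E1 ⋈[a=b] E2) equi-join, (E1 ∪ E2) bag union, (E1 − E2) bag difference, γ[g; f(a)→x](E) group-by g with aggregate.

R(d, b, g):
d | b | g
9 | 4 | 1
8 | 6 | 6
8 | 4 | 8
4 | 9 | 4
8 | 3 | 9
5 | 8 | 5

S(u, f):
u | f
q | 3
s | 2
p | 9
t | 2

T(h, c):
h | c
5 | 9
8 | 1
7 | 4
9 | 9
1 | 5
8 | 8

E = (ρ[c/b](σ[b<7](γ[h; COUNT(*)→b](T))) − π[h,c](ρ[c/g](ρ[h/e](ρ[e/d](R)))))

Subexpression sizes:
  T → 6
  γ[h; COUNT(*)→b](T) → 5
  σ[b<7](γ[h; COUNT(*)→b](T)) → 5
  ρ[c/b](σ[b<7](γ[h; COUNT(*)→b](T))) → 5
  R → 6
  ρ[e/d](R) → 6
  ρ[h/e](ρ[e/d](R)) → 6
  ρ[c/g](ρ[h/e](ρ[e/d](R))) → 6
  π[h,c](ρ[c/g](ρ[h/e](ρ[e/d](R)))) → 6
  (ρ[c/b](σ[b<7](γ[h; COUNT(*)→b](T))) − π[h,c](ρ[c/g](ρ[h/e](ρ[e/d](R))))) → 4

|E| = 4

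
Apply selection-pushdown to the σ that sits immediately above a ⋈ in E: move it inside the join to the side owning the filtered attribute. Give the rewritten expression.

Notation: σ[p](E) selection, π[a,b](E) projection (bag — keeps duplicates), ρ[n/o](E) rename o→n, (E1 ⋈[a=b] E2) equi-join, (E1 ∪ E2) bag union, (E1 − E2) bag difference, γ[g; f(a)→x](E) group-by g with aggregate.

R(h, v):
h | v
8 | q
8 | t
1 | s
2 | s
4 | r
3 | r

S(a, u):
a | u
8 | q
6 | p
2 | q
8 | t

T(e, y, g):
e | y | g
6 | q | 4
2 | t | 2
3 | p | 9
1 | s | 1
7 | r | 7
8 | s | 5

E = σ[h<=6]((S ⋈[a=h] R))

σ filters on h, owned by the right side.
E' = (S ⋈[a=h] σ[h<=6](R))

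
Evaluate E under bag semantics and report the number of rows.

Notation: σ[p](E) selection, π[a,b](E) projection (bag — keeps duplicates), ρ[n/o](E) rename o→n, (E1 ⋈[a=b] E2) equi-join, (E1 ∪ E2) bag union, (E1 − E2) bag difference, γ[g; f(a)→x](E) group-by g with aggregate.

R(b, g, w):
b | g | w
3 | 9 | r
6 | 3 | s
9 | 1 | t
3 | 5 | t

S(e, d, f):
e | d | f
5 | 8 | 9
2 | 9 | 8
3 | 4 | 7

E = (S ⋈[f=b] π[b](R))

Subexpression sizes:
  S → 3
  R → 4
  π[b](R) → 4
  (S ⋈[f=b] π[b](R)) → 1

|E| = 1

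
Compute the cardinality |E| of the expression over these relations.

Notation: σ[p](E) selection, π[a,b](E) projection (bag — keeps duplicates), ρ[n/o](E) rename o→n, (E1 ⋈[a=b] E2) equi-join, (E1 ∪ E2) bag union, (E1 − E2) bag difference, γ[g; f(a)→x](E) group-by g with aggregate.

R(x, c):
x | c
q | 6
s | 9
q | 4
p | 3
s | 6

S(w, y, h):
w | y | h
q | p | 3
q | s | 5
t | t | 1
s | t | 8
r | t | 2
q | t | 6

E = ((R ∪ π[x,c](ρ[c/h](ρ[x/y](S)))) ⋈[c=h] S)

Row counts bottom-up:
  R → 5
  S → 6
  ρ[x/y](S) → 6
  ρ[c/h](ρ[x/y](S)) → 6
  π[x,c](ρ[c/h](ρ[x/y](S))) → 6
  (R ∪ π[x,c](ρ[c/h](ρ[x/y](S)))) → 11
  S → 6
  ((R ∪ π[x,c](ρ[c/h](ρ[x/y](S)))) ⋈[c=h] S) → 9

|E| = 9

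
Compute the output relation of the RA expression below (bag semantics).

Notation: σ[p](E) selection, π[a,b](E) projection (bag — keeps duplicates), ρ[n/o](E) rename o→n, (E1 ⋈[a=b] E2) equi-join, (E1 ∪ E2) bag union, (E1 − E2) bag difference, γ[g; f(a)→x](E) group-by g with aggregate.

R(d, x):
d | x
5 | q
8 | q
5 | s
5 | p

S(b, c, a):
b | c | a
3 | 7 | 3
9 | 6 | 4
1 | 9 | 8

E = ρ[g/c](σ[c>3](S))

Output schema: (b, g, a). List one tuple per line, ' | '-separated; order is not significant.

Row counts bottom-up:
  S → 3
  σ[c>3](S) → 3
  ρ[g/c](σ[c>3](S)) → 3

== RESULT ==
b | g | a
1 | 9 | 8
3 | 7 | 3
9 | 6 | 4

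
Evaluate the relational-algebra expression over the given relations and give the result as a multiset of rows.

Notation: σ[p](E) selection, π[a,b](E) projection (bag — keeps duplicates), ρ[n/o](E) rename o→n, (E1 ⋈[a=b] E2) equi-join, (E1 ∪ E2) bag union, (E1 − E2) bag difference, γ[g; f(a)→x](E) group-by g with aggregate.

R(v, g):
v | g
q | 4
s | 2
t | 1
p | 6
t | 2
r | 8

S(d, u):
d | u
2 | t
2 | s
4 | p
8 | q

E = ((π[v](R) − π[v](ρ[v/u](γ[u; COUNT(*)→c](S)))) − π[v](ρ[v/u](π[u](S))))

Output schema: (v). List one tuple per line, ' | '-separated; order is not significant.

Stepwise |·|:
  R → 6
  π[v](R) → 6
  S → 4
  γ[u; COUNT(*)→c](S) → 4
  ρ[v/u](γ[u; COUNT(*)→c](S)) → 4
  π[v](ρ[v/u](γ[u; COUNT(*)→c](S))) → 4
  (π[v](R) − π[v](ρ[v/u](γ[u; COUNT(*)→c](S)))) → 2
  S → 4
  π[u](S) → 4
  ρ[v/u](π[u](S)) → 4
  π[v](ρ[v/u](π[u](S))) → 4
  ((π[v](R) − π[v](ρ[v/u](γ[u; COUNT(*)→c](S)))) − π[v](ρ[v/u](π[u](S)))) → 1

== RESULT ==
v
r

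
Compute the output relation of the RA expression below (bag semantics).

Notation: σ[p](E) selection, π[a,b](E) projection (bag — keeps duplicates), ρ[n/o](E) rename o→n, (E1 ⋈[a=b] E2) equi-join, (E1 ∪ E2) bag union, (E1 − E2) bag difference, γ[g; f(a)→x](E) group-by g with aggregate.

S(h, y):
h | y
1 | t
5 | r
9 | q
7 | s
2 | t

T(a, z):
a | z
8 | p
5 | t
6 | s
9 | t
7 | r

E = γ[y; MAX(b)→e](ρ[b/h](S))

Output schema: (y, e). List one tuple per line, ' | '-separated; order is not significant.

Stepwise |·|:
  S → 5
  ρ[b/h](S) → 5
  γ[y; MAX(b)→e](ρ[b/h](S)) → 4

== RESULT ==
y | e
q | 9
r | 5
s | 7
t | 2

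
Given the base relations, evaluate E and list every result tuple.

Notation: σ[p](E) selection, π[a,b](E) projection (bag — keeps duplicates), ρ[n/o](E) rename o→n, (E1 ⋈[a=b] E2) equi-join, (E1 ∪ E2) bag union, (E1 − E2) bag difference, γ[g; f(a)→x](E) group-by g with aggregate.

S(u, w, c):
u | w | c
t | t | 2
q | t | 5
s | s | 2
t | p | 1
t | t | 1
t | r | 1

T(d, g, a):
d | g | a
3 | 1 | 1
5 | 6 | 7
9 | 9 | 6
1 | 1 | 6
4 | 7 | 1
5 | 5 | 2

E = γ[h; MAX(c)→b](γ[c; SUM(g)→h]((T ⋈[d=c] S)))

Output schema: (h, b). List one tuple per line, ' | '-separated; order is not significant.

Stepwise |·|:
  T → 6
  S → 6
  (T ⋈[d=c] S) → 5
  γ[c; SUM(g)→h]((T ⋈[d=c] S)) → 2
  γ[h; MAX(c)→b](γ[c; SUM(g)→h]((T ⋈[d=c] S))) → 2

== RESULT ==
h | b
3 | 1
11 | 5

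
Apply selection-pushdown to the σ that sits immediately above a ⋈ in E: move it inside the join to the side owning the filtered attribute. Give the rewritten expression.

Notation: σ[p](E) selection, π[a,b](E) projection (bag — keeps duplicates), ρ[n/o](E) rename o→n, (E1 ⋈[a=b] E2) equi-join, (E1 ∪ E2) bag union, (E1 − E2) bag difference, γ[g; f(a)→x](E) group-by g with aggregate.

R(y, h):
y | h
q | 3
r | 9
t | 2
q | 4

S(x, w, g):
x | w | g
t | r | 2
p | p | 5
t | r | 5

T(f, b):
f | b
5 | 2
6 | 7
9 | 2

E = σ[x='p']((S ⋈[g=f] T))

σ filters on x, owned by the left side.
E' = (σ[x='p'](S) ⋈[g=f] T)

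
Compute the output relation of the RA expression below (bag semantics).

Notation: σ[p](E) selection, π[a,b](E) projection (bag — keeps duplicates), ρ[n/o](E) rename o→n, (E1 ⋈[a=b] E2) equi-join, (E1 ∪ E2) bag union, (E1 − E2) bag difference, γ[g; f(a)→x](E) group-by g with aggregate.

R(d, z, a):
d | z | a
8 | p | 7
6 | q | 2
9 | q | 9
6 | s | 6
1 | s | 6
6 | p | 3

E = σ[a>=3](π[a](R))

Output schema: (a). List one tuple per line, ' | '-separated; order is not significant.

Per-node cardinality:
  R → 6
  π[a](R) → 6
  σ[a>=3](π[a](R)) → 5

== RESULT ==
a
3
6
6
7
9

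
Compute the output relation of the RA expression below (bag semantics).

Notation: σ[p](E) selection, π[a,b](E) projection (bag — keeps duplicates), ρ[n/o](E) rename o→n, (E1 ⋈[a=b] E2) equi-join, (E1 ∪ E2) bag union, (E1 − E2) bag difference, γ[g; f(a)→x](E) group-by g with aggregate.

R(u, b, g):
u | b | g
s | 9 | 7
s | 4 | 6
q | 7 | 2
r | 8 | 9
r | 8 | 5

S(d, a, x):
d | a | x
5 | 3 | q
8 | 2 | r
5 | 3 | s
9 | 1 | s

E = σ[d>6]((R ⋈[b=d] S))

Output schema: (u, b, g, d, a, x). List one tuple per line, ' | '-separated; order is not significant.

Subexpression sizes:
  R → 5
  S → 4
  (R ⋈[b=d] S) → 3
  σ[d>6]((R ⋈[b=d] S)) → 3

== RESULT ==
u | b | g | d | a | x
r | 8 | 5 | 8 | 2 | r
r | 8 | 9 | 8 | 2 | r
s | 9 | 7 | 9 | 1 | s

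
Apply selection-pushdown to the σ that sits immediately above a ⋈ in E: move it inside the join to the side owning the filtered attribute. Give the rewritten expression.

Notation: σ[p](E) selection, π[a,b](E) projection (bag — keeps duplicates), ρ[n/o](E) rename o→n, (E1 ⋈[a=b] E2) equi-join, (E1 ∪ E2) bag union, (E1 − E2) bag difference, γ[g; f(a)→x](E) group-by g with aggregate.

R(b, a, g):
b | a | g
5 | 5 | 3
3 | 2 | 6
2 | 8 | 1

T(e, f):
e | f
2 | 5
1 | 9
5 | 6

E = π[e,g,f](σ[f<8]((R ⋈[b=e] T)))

σ filters on f, owned by the right side.
E' = π[e,g,f]((R ⋈[b=e] σ[f<8](T)))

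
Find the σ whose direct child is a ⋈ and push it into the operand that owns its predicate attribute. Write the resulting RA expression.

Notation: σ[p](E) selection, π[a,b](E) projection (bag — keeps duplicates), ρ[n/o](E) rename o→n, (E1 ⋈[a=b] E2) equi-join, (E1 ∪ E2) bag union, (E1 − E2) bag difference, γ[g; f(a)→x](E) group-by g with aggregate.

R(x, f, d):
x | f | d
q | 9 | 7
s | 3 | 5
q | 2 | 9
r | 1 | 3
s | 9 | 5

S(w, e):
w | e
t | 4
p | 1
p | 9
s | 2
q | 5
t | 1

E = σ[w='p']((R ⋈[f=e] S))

σ filters on w, owned by the right side.
E' = (R ⋈[f=e] σ[w='p'](S))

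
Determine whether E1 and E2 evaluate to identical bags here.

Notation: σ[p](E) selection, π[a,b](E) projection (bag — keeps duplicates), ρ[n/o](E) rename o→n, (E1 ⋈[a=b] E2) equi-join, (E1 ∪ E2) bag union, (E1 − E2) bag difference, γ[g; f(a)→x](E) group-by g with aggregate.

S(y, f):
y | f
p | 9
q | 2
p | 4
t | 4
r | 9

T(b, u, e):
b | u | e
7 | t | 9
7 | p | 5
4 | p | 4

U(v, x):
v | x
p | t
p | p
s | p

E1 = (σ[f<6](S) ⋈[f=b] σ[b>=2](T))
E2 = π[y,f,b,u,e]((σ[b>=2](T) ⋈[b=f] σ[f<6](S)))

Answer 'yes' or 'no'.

E1 row counts bottom-up:
  S → 5
  σ[f<6](S) → 3
  T → 3
  σ[b>=2](T) → 3
  (σ[f<6](S) ⋈[f=b] σ[b>=2](T)) → 2
E2 row counts bottom-up:
  T → 3
  σ[b>=2](T) → 3
  S → 5
  σ[f<6](S) → 3
  (σ[b>=2](T) ⋈[b=f] σ[f<6](S)) → 2
  π[y,f,b,u,e]((σ[b>=2](T) ⋈[b=f] σ[f<6](S))) → 2

E1 and E2 produce the same multiset:
y | f | b | u | e
p | 4 | 4 | p | 4
t | 4 | 4 | p | 4

yes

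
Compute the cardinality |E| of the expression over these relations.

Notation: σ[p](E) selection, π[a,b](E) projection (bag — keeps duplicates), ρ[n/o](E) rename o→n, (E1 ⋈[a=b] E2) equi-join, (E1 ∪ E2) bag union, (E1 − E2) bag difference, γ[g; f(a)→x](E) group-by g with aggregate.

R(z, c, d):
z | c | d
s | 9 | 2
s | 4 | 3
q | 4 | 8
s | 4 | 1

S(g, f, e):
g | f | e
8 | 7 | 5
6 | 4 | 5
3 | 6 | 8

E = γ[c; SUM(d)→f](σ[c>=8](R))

Stepwise |·|:
  R → 4
  σ[c>=8](R) → 1
  γ[c; SUM(d)→f](σ[c>=8](R)) → 1

|E| = 1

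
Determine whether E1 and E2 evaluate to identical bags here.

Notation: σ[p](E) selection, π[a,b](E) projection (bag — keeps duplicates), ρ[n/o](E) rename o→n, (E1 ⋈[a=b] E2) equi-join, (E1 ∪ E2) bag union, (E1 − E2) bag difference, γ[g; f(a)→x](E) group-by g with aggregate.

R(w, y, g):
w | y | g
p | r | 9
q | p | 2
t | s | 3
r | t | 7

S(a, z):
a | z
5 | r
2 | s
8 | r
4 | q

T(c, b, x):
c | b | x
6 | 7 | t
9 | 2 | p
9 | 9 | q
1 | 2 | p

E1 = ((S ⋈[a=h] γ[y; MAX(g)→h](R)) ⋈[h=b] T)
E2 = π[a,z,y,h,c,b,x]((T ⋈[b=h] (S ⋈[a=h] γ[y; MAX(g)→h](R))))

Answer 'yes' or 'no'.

E1 stepwise |·|:
  S → 4
  R → 4
  γ[y; MAX(g)→h](R) → 4
  (S ⋈[a=h] γ[y; MAX(g)→h](R)) → 1
  T → 4
  ((S ⋈[a=h] γ[y; MAX(g)→h](R)) ⋈[h=b] T) → 2
E2 stepwise |·|:
  T → 4
  S → 4
  R → 4
  γ[y; MAX(g)→h](R) → 4
  (S ⋈[a=h] γ[y; MAX(g)→h](R)) → 1
  (T ⋈[b=h] (S ⋈[a=h] γ[y; MAX(g)→h](R))) → 2
  π[a,z,y,h,c,b,x]((T ⋈[b=h] (S ⋈[a=h] γ[y; MAX(g)→h](R)))) → 2

E1 and E2 produce the same multiset:
a | z | y | h | c | b | x
2 | s | p | 2 | 1 | 2 | p
2 | s | p | 2 | 9 | 2 | p

yes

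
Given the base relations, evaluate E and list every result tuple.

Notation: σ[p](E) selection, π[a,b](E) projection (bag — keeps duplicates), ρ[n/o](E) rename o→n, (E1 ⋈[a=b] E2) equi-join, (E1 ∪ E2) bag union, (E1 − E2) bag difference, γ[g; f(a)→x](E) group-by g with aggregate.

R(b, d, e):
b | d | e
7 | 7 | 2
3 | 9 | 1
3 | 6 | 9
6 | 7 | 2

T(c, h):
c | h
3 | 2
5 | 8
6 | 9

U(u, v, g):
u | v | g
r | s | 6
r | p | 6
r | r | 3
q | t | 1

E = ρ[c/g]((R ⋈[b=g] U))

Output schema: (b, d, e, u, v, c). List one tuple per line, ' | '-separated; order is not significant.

Subexpression sizes:
  R → 4
  U → 4
  (R ⋈[b=g] U) → 4
  ρ[c/g]((R ⋈[b=g] U)) → 4

== RESULT ==
b | d | e | u | v | c
3 | 6 | 9 | r | r | 3
3 | 9 | 1 | r | r | 3
6 | 7 | 2 | r | p | 6
6 | 7 | 2 | r | s | 6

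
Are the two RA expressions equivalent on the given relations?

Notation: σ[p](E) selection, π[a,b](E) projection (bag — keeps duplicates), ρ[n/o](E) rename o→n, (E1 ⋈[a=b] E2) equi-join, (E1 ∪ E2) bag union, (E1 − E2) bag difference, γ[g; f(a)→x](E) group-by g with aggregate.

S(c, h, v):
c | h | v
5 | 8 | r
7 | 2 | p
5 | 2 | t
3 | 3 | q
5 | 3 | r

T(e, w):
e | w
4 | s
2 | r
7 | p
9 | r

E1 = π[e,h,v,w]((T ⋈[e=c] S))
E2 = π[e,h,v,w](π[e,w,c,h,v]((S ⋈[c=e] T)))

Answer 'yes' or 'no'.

E1 row counts bottom-up:
  T → 4
  S → 5
  (T ⋈[e=c] S) → 1
  π[e,h,v,w]((T ⋈[e=c] S)) → 1
E2 row counts bottom-up:
  S → 5
  T → 4
  (S ⋈[c=e] T) → 1
  π[e,w,c,h,v]((S ⋈[c=e] T)) → 1
  π[e,h,v,w](π[e,w,c,h,v]((S ⋈[c=e] T))) → 1

E1 and E2 produce the same multiset:
e | h | v | w
7 | 2 | p | p

yes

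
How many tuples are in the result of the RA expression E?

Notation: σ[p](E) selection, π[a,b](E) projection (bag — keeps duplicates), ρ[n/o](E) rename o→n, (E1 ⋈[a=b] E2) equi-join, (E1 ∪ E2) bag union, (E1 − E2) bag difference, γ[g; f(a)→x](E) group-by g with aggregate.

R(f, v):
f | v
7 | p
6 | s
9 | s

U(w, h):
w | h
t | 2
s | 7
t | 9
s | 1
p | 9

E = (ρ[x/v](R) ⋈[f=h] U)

Per-node cardinality:
  R → 3
  ρ[x/v](R) → 3
  U → 5
  (ρ[x/v](R) ⋈[f=h] U) → 3

|E| = 3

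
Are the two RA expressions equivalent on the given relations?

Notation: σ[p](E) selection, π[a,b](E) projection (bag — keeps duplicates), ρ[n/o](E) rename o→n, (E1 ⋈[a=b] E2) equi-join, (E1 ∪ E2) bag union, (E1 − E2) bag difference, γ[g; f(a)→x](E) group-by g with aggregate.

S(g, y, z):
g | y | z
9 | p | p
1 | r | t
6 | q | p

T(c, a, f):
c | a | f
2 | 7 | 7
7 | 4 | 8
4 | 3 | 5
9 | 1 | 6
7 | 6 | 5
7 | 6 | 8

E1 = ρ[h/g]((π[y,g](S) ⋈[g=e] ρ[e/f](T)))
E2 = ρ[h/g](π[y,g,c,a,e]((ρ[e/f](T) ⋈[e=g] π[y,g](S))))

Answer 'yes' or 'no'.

E1 row counts bottom-up:
  S → 3
  π[y,g](S) → 3
  T → 6
  ρ[e/f](T) → 6
  (π[y,g](S) ⋈[g=e] ρ[e/f](T)) → 1
  ρ[h/g]((π[y,g](S) ⋈[g=e] ρ[e/f](T))) → 1
E2 row counts bottom-up:
  T → 6
  ρ[e/f](T) → 6
  S → 3
  π[y,g](S) → 3
  (ρ[e/f](T) ⋈[e=g] π[y,g](S)) → 1
  π[y,g,c,a,e]((ρ[e/f](T) ⋈[e=g] π[y,g](S))) → 1
  ρ[h/g](π[y,g,c,a,e]((ρ[e/f](T) ⋈[e=g] π[y,g](S)))) → 1

E1 and E2 produce the same multiset:
y | h | c | a | e
q | 6 | 9 | 1 | 6

yes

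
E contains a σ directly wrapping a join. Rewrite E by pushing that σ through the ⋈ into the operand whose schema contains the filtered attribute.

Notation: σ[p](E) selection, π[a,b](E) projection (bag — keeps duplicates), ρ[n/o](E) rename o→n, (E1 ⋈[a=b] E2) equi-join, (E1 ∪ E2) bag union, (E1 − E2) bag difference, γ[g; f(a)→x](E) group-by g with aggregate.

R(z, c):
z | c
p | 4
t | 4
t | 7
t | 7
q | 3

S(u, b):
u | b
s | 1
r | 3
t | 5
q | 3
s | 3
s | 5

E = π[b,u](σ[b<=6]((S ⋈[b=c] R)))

σ filters on b, owned by the left side.
E' = π[b,u]((σ[b<=6](S) ⋈[b=c] R))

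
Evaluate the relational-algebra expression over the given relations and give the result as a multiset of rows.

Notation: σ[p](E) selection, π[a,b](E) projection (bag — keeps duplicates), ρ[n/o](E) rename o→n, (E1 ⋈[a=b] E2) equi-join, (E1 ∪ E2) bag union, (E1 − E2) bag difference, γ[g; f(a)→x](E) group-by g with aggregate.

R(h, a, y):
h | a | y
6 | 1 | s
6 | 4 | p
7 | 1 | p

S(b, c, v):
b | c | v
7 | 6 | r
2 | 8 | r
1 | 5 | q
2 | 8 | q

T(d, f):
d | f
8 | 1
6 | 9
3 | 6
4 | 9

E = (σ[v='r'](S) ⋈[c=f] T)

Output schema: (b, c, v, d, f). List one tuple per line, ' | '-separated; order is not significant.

Stepwise |·|:
  S → 4
  σ[v='r'](S) → 2
  T → 4
  (σ[v='r'](S) ⋈[c=f] T) → 1

== RESULT ==
b | c | v | d | f
7 | 6 | r | 3 | 6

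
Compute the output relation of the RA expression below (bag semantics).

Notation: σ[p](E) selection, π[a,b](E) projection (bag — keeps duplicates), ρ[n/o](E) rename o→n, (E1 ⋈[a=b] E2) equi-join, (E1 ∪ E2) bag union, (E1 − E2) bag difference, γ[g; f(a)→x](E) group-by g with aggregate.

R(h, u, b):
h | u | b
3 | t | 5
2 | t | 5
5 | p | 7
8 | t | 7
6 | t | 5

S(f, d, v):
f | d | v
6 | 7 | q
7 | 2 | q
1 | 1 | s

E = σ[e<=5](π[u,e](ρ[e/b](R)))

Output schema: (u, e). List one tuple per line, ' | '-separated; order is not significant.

Row counts bottom-up:
  R → 5
  ρ[e/b](R) → 5
  π[u,e](ρ[e/b](R)) → 5
  σ[e<=5](π[u,e](ρ[e/b](R))) → 3

== RESULT ==
u | e
t | 5
t | 5
t | 5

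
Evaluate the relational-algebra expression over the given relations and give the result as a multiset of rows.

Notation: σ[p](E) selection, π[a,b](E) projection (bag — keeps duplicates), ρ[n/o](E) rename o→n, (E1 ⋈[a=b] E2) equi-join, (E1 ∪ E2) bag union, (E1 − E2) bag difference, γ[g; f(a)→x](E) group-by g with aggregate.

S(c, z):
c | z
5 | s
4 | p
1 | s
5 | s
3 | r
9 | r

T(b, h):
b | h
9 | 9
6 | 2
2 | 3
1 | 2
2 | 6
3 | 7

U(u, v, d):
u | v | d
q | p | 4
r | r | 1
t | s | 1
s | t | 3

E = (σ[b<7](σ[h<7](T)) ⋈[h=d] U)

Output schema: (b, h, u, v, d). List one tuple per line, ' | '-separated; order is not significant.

Subexpression sizes:
  T → 6
  σ[h<7](T) → 4
  σ[b<7](σ[h<7](T)) → 4
  U → 4
  (σ[b<7](σ[h<7](T)) ⋈[h=d] U) → 1

== RESULT ==
b | h | u | v | d
2 | 3 | s | t | 3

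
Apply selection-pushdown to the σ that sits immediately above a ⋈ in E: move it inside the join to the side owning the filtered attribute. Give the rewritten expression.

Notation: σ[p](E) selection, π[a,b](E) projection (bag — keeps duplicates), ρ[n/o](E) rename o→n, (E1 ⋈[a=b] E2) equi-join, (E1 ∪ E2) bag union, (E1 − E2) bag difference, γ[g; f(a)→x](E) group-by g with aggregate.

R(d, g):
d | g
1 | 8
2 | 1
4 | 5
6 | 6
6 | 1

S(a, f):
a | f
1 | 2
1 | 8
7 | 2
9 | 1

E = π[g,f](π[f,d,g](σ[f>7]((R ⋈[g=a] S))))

σ filters on f, owned by the right side.
E' = π[g,f](π[f,d,g]((R ⋈[g=a] σ[f>7](S))))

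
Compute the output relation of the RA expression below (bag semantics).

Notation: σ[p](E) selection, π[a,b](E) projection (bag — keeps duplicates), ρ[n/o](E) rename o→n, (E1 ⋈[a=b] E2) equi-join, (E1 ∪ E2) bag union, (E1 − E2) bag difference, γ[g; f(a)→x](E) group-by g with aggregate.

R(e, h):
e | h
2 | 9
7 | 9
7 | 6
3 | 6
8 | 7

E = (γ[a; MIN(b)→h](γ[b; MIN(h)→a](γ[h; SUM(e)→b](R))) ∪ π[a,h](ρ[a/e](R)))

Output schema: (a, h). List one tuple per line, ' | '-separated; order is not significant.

Stepwise |·|:
  R → 5
  γ[h; SUM(e)→b](R) → 3
  γ[b; MIN(h)→a](γ[h; SUM(e)→b](R)) → 3
  γ[a; MIN(b)→h](γ[b; MIN(h)→a](γ[h; SUM(e)→b](R))) → 3
  R → 5
  ρ[a/e](R) → 5
  π[a,h](ρ[a/e](R)) → 5
  (γ[a; MIN(b)→h](γ[b; MIN(h)→a](γ[h; SUM(e)→b](R))) ∪ π[a,h](ρ[a/e](R))) → 8

== RESULT ==
a | h
2 | 9
3 | 6
6 | 10
7 | 6
7 | 8
7 | 9
8 | 7
9 | 9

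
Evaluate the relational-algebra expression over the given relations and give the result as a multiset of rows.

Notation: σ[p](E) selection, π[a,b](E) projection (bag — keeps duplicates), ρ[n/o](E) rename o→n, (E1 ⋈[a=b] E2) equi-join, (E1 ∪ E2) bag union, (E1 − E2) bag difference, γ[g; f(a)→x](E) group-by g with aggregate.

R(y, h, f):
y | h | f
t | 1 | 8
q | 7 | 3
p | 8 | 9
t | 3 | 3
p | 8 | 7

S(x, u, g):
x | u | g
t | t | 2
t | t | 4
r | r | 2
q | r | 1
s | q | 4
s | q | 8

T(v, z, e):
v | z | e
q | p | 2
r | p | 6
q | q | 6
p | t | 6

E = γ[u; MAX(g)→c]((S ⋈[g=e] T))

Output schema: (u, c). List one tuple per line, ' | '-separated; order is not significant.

Subexpression sizes:
  S → 6
  T → 4
  (S ⋈[g=e] T) → 2
  γ[u; MAX(g)→c]((S ⋈[g=e] T)) → 2

== RESULT ==
u | c
r | 2
t | 2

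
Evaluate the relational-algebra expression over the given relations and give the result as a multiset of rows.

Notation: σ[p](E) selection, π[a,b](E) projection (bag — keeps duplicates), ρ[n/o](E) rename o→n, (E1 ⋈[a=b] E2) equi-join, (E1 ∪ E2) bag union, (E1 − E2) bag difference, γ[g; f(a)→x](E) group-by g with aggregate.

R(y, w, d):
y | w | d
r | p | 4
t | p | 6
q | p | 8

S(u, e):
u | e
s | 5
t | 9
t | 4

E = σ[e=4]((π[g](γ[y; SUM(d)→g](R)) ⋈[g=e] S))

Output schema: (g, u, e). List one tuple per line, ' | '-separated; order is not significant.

Row counts bottom-up:
  R → 3
  γ[y; SUM(d)→g](R) → 3
  π[g](γ[y; SUM(d)→g](R)) → 3
  S → 3
  (π[g](γ[y; SUM(d)→g](R)) ⋈[g=e] S) → 1
  σ[e=4]((π[g](γ[y; SUM(d)→g](R)) ⋈[g=e] S)) → 1

== RESULT ==
g | u | e
4 | t | 4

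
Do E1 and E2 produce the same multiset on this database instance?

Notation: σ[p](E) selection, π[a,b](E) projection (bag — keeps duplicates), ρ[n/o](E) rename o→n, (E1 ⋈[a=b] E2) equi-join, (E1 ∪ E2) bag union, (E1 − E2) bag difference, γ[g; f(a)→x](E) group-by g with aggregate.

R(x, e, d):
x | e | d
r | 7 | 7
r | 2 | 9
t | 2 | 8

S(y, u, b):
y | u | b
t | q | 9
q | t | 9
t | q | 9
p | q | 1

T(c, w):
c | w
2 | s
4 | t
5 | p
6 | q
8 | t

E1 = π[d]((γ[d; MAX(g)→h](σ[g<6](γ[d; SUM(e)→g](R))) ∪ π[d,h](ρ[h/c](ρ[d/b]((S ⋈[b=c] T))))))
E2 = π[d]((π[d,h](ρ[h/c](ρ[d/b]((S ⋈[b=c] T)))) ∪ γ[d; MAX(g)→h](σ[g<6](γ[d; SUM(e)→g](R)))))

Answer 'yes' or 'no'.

E1 subexpression sizes:
  R → 3
  γ[d; SUM(e)→g](R) → 3
  σ[g<6](γ[d; SUM(e)→g](R)) → 2
  γ[d; MAX(g)→h](σ[g<6](γ[d; SUM(e)→g](R))) → 2
  S → 4
  T → 5
  (S ⋈[b=c] T) → 0
  ρ[d/b]((S ⋈[b=c] T)) → 0
  ρ[h/c](ρ[d/b]((S ⋈[b=c] T))) → 0
  π[d,h](ρ[h/c](ρ[d/b]((S ⋈[b=c] T)))) → 0
  (γ[d; MAX(g)→h](σ[g<6](γ[d; SUM(e)→g](R))) ∪ π[d,h](ρ[h/c](ρ[d/b]((S ⋈[b=c] T))))) → 2
  π[d]((γ[d; MAX(g)→h](σ[g<6](γ[d; SUM(e)→g](R))) ∪ π[d,h](ρ[h/c](ρ[d/b]((S ⋈[b=c] T)))))) → 2
E2 subexpression sizes:
  S → 4
  T → 5
  (S ⋈[b=c] T) → 0
  ρ[d/b]((S ⋈[b=c] T)) → 0
  ρ[h/c](ρ[d/b]((S ⋈[b=c] T))) → 0
  π[d,h](ρ[h/c](ρ[d/b]((S ⋈[b=c] T)))) → 0
  R → 3
  γ[d; SUM(e)→g](R) → 3
  σ[g<6](γ[d; SUM(e)→g](R)) → 2
  γ[d; MAX(g)→h](σ[g<6](γ[d; SUM(e)→g](R))) → 2
  (π[d,h](ρ[h/c](ρ[d/b]((S ⋈[b=c] T)))) ∪ γ[d; MAX(g)→h](σ[g<6](γ[d; SUM(e)→g](R)))) → 2
  π[d]((π[d,h](ρ[h/c](ρ[d/b]((S ⋈[b=c] T)))) ∪ γ[d; MAX(g)→h](σ[g<6](γ[d; SUM(e)→g](R))))) → 2

E1 and E2 produce the same multiset:
d
8
9

yes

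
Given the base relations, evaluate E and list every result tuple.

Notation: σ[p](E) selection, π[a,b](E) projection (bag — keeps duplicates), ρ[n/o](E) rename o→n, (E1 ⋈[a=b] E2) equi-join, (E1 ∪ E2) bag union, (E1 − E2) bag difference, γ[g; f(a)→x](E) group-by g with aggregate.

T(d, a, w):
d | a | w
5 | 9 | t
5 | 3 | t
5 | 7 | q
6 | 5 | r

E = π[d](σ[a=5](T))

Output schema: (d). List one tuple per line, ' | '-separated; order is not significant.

Stepwise |·|:
  T → 4
  σ[a=5](T) → 1
  π[d](σ[a=5](T)) → 1

== RESULT ==
d
6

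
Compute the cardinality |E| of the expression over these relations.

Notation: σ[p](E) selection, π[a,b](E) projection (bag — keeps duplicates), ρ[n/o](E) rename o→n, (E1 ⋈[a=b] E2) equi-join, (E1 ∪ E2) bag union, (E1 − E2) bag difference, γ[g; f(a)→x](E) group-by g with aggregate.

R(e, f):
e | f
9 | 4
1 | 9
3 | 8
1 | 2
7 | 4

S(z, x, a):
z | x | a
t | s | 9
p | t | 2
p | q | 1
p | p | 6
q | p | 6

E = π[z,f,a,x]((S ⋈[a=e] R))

Stepwise |·|:
  S → 5
  R → 5
  (S ⋈[a=e] R) → 3
  π[z,f,a,x]((S ⋈[a=e] R)) → 3

|E| = 3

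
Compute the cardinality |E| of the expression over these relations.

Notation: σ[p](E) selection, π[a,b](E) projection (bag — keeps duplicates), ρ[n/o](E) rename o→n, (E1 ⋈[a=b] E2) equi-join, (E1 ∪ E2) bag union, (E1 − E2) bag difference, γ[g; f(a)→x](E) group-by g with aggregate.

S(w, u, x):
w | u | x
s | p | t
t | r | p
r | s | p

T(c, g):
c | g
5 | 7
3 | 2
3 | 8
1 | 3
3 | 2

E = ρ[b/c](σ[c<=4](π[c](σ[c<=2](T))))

Per-node cardinality:
  T → 5
  σ[c<=2](T) → 1
  π[c](σ[c<=2](T)) → 1
  σ[c<=4](π[c](σ[c<=2](T))) → 1
  ρ[b/c](σ[c<=4](π[c](σ[c<=2](T)))) → 1

|E| = 1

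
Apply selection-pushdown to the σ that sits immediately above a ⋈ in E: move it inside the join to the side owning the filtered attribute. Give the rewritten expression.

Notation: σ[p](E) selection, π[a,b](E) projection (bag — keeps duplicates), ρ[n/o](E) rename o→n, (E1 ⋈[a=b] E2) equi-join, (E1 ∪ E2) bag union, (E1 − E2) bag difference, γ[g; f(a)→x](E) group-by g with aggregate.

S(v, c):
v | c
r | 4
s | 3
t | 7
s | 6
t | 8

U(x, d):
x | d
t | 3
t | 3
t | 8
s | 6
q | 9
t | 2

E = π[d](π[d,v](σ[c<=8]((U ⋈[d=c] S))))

σ filters on c, owned by the right side.
E' = π[d](π[d,v]((U ⋈[d=c] σ[c<=8](S))))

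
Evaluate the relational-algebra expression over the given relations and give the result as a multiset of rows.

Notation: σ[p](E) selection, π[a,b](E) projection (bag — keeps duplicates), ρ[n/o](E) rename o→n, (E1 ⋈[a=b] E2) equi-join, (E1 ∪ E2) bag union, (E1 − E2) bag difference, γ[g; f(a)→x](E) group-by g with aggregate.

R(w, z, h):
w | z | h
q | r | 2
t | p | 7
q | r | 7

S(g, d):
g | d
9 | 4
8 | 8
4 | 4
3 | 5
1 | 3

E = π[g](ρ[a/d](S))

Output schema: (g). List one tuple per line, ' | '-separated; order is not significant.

Row counts bottom-up:
  S → 5
  ρ[a/d](S) → 5
  π[g](ρ[a/d](S)) → 5

== RESULT ==
g
1
3
4
8
9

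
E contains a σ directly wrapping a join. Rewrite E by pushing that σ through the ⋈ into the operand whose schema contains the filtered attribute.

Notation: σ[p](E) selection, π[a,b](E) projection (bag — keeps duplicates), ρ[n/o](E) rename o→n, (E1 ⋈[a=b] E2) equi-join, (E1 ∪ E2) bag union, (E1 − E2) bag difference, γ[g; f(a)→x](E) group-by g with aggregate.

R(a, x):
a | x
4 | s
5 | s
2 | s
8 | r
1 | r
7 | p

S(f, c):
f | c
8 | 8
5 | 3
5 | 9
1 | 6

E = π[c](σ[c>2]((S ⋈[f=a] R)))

σ filters on c, owned by the left side.
E' = π[c]((σ[c>2](S) ⋈[f=a] R))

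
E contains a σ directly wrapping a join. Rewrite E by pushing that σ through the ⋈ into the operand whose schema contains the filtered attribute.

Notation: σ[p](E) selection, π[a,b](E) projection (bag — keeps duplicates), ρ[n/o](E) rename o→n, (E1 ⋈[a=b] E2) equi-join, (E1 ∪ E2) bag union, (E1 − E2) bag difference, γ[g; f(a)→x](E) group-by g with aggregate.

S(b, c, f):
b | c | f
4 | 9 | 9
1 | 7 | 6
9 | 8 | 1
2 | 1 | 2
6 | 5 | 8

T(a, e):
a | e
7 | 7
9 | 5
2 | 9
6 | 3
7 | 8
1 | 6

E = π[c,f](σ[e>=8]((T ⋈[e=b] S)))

σ filters on e, owned by the left side.
E' = π[c,f]((σ[e>=8](T) ⋈[e=b] S))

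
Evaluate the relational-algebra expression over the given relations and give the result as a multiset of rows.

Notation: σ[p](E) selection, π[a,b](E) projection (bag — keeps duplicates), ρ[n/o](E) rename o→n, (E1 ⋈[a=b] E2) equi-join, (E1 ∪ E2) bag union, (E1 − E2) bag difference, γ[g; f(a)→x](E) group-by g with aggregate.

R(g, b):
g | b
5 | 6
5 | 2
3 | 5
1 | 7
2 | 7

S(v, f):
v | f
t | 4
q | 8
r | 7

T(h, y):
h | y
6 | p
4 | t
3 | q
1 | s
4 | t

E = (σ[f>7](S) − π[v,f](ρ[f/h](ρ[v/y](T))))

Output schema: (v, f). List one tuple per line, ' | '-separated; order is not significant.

Subexpression sizes:
  S → 3
  σ[f>7](S) → 1
  T → 5
  ρ[v/y](T) → 5
  ρ[f/h](ρ[v/y](T)) → 5
  π[v,f](ρ[f/h](ρ[v/y](T))) → 5
  (σ[f>7](S) − π[v,f](ρ[f/h](ρ[v/y](T)))) → 1

== RESULT ==
v | f
q | 8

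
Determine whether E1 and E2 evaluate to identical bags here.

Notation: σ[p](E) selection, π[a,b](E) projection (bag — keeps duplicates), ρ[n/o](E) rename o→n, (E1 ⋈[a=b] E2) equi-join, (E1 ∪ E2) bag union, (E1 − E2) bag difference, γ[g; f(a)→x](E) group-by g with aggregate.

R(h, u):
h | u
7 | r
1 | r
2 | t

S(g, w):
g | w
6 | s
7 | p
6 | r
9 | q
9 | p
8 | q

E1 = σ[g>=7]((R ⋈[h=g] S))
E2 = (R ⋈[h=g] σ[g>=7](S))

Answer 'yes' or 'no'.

E1 row counts bottom-up:
  R → 3
  S → 6
  (R ⋈[h=g] S) → 1
  σ[g>=7]((R ⋈[h=g] S)) → 1
E2 row counts bottom-up:
  R → 3
  S → 6
  σ[g>=7](S) → 4
  (R ⋈[h=g] σ[g>=7](S)) → 1

E1 and E2 produce the same multiset:
h | u | g | w
7 | r | 7 | p

yes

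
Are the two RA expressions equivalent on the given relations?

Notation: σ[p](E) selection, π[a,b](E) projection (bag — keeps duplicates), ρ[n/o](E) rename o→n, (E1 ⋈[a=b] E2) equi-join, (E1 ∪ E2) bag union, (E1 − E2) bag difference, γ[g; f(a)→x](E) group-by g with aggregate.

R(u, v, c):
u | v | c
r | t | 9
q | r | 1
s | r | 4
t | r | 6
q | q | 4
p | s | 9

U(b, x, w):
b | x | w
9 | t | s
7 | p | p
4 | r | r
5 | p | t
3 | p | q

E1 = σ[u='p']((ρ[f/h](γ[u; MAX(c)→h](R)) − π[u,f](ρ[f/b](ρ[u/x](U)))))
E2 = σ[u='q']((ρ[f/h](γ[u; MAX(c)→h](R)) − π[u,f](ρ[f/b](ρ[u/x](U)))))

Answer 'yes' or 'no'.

E1 row counts bottom-up:
  R → 6
  γ[u; MAX(c)→h](R) → 5
  ρ[f/h](γ[u; MAX(c)→h](R)) → 5
  U → 5
  ρ[u/x](U) → 5
  ρ[f/b](ρ[u/x](U)) → 5
  π[u,f](ρ[f/b](ρ[u/x](U))) → 5
  (ρ[f/h](γ[u; MAX(c)→h](R)) − π[u,f](ρ[f/b](ρ[u/x](U)))) → 5
  σ[u='p']((ρ[f/h](γ[u; MAX(c)→h](R)) − π[u,f](ρ[f/b](ρ[u/x](U))))) → 1
E2 row counts bottom-up:
  R → 6
  γ[u; MAX(c)→h](R) → 5
  ρ[f/h](γ[u; MAX(c)→h](R)) → 5
  U → 5
  ρ[u/x](U) → 5
  ρ[f/b](ρ[u/x](U)) → 5
  π[u,f](ρ[f/b](ρ[u/x](U))) → 5
  (ρ[f/h](γ[u; MAX(c)→h](R)) − π[u,f](ρ[f/b](ρ[u/x](U)))) → 5
  σ[u='q']((ρ[f/h](γ[u; MAX(c)→h](R)) − π[u,f](ρ[f/b](ρ[u/x](U))))) → 1

E1 result:
u | f
p | 9
E2 result:
u | f
q | 4
Witness: ('p', 9) appears 1× in E1 but 0× in E2.

no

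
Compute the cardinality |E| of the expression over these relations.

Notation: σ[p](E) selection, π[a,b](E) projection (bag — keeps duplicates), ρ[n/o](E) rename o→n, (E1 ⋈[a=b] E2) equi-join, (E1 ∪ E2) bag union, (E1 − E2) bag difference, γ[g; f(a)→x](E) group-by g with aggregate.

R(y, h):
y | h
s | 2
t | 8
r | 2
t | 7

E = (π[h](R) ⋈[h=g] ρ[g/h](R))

Row counts bottom-up:
  R → 4
  π[h](R) → 4
  R → 4
  ρ[g/h](R) → 4
  (π[h](R) ⋈[h=g] ρ[g/h](R)) → 6

|E| = 6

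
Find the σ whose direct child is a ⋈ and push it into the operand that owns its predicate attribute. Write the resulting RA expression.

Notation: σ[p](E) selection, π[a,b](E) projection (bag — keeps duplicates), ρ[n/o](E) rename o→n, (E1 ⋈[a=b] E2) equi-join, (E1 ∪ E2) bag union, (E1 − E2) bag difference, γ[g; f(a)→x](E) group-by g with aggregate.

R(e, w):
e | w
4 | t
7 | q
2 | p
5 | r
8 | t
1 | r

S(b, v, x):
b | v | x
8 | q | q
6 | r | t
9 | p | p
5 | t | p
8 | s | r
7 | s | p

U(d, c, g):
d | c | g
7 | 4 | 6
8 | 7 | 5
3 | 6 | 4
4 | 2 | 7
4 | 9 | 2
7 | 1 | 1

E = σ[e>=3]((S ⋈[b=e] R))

σ filters on e, owned by the right side.
E' = (S ⋈[b=e] σ[e>=3](R))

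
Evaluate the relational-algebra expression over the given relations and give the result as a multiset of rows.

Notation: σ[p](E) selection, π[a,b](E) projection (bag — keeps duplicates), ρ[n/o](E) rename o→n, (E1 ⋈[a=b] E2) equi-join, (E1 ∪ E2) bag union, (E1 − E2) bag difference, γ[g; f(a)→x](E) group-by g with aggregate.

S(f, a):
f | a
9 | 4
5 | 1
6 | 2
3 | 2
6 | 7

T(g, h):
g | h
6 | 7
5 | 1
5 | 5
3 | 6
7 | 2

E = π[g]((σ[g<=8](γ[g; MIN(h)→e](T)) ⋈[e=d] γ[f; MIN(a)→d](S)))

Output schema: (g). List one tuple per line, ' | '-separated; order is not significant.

Subexpression sizes:
  T → 5
  γ[g; MIN(h)→e](T) → 4
  σ[g<=8](γ[g; MIN(h)→e](T)) → 4
  S → 5
  γ[f; MIN(a)→d](S) → 4
  (σ[g<=8](γ[g; MIN(h)→e](T)) ⋈[e=d] γ[f; MIN(a)→d](S)) → 3
  π[g]((σ[g<=8](γ[g; MIN(h)→e](T)) ⋈[e=d] γ[f; MIN(a)→d](S))) → 3

== RESULT ==
g
5
7
7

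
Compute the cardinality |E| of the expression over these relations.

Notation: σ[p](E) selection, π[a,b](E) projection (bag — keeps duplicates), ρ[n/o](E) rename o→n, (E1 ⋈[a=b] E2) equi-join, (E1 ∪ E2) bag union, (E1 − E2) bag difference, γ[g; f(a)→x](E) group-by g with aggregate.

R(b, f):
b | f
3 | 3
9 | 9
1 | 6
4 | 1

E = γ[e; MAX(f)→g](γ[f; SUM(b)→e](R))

Subexpression sizes:
  R → 4
  γ[f; SUM(b)→e](R) → 4
  γ[e; MAX(f)→g](γ[f; SUM(b)→e](R)) → 4

|E| = 4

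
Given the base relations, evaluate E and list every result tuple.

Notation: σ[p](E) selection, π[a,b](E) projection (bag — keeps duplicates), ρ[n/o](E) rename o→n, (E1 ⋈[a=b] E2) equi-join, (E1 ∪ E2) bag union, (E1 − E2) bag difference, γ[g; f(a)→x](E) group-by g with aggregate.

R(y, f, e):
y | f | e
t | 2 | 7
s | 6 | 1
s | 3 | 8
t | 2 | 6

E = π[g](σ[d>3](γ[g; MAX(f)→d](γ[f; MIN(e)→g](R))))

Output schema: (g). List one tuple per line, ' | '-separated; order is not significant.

Subexpression sizes:
  R → 4
  γ[f; MIN(e)→g](R) → 3
  γ[g; MAX(f)→d](γ[f; MIN(e)→g](R)) → 3
  σ[d>3](γ[g; MAX(f)→d](γ[f; MIN(e)→g](R))) → 1
  π[g](σ[d>3](γ[g; MAX(f)→d](γ[f; MIN(e)→g](R)))) → 1

== RESULT ==
g
1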